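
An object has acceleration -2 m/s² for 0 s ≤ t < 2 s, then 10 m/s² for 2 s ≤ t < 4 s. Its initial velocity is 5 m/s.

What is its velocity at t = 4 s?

Δv equals the area under the a-t graph; then v = v₀ + Δv.
0–2 s: -2 × 2 = -4 m/s
2–4 s: 10 × 2 = 20 m/s
Δv = 16 m/s, so v(4) = 5 + (16) = 21 m/s.

21 m/s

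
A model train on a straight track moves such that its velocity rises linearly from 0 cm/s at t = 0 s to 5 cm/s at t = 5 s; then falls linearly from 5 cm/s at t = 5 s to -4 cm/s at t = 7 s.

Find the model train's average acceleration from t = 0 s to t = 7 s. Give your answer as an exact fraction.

-4/7 cm/s²

Average acceleration = Δv/Δt = (-4 − 0)/(7 − 0) = -4/7 cm/s².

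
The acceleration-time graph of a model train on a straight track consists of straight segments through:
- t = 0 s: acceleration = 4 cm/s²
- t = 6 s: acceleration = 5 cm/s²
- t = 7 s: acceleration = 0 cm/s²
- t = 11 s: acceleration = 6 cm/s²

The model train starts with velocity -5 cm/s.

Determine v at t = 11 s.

Δv equals the area under the a-t graph; then v = v₀ + Δv.
0–6 s: ½(4 + 5)(6) = 27 cm/s
6–7 s: ½(5 + 0)(1) = 2.5 cm/s
7–11 s: ½(0 + 6)(4) = 12 cm/s
Δv = 41.5 cm/s, so v(11) = -5 + (41.5) = 36.5 cm/s.

36.5 cm/s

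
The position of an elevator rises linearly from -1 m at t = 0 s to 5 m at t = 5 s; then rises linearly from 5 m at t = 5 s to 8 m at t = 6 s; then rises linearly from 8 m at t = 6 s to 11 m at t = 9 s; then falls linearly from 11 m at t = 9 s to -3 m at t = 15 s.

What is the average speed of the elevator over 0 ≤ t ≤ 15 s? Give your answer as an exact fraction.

Average speed = (total path length)/(elapsed time); on a piecewise-linear x-t graph the path length is Σ|Δx|.
0–5 s: |Δx| = |5 − -1| = 6 m
5–6 s: |Δx| = |8 − 5| = 3 m
6–9 s: |Δx| = |11 − 8| = 3 m
9–15 s: |Δx| = |-3 − 11| = 14 m
Total path = 26 m; average speed = 26/15 = 26/15 m/s.

26/15 m/s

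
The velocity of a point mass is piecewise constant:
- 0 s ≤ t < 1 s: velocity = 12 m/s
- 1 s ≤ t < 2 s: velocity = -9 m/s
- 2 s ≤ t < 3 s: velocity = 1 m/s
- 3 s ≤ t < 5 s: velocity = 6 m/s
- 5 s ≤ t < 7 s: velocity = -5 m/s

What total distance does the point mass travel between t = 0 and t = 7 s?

44 m

Total distance travelled is ∫|v| dt — sum the magnitudes of each area piece.
0–1 s: |12| × 1 = 12 m
1–2 s: |-9| × 1 = 9 m
2–3 s: |1| × 1 = 1 m
3–5 s: |6| × 2 = 12 m
5–7 s: |-5| × 2 = 10 m
Total distance = 44 m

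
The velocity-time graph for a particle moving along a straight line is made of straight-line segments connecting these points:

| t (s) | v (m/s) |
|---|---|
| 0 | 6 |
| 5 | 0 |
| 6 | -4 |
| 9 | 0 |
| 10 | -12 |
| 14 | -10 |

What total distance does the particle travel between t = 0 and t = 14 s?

73 m

Total distance travelled is ∫|v| dt — sum the magnitudes of each area piece.
0–5 s: |½(6 + 0)(5)| = 15 m
5–6 s: |½(0 + -4)(1)| = 2 m
6–9 s: |½(-4 + 0)(3)| = 6 m
9–10 s: |½(0 + -12)(1)| = 6 m
10–14 s: |½(-12 + -10)(4)| = 44 m
Total distance = 73 m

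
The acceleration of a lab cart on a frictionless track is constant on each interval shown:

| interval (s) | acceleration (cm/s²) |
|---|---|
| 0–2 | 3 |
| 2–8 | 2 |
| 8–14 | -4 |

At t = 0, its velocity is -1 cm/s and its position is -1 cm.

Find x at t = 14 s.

99 cm

On each constant-a segment, Δv = aΔt and Δx = v₀Δt + ½aΔt²; chain segment to segment.
0–2 s: v starts -1 cm/s; Δx = -1·2 + ½·3·2² = 4 cm; v ends 5 cm/s.
2–8 s: v starts 5 cm/s; Δx = 5·6 + ½·2·6² = 66 cm; v ends 17 cm/s.
8–14 s: v starts 17 cm/s; Δx = 17·6 + ½·-4·6² = 30 cm; v ends -7 cm/s.
x(14) = -1 + Σ Δx = 99 cm.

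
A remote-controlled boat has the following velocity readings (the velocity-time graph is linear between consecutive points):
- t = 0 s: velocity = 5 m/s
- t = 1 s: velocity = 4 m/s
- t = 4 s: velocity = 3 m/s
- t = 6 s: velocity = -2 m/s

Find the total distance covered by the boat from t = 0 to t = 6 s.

17.6 m

Distance (not displacement) is the total path length: add the absolute areas under v-t.
0–1 s: |½(5 + 4)(1)| = 4.5 m
1–4 s: |½(4 + 3)(3)| = 10.5 m
4–6 s: v = 0 at t = 5.2 s; triangle areas 1.8 + 0.8 = 2.6 m
Total distance = 17.6 m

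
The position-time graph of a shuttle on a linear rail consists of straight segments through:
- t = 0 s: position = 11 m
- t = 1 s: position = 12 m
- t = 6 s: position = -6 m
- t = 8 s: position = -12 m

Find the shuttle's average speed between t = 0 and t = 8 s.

3.125 m/s

Average speed = (total path length)/(elapsed time); on a piecewise-linear x-t graph the path length is Σ|Δx|.
0–1 s: |Δx| = |12 − 11| = 1 m
1–6 s: |Δx| = |-6 − 12| = 18 m
6–8 s: |Δx| = |-12 − -6| = 6 m
Total path = 25 m; average speed = 25/8 = 3.125 m/s.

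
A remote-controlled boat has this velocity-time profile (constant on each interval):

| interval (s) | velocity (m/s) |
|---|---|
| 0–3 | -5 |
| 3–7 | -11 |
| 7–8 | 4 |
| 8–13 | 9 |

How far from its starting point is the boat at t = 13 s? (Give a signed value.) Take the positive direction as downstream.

-10 m

Displacement is the signed area under the v-t curve.
0–3 s: -5 × 3 = -15 m
3–7 s: -11 × 4 = -44 m
7–8 s: 4 × 1 = 4 m
8–13 s: 9 × 5 = 45 m
Net displacement = -10 m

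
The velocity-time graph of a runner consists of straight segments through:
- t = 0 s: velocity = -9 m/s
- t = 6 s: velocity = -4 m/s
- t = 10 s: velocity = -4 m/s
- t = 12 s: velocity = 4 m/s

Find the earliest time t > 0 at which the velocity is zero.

v changes sign on 10–12 s (from -4 to 4); the graph is linear there, so v = 0 at t = 10 + (4)·(12 − 10)/(4 − -4) = 11 s.

t = 11 s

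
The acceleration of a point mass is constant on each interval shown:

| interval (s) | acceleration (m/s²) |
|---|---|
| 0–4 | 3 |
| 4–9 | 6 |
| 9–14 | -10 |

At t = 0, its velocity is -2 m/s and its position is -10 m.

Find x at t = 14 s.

206 m

On each constant-a segment, Δv = aΔt and Δx = v₀Δt + ½aΔt²; chain segment to segment.
0–4 s: v starts -2 m/s; Δx = -2·4 + ½·3·4² = 16 m; v ends 10 m/s.
4–9 s: v starts 10 m/s; Δx = 10·5 + ½·6·5² = 125 m; v ends 40 m/s.
9–14 s: v starts 40 m/s; Δx = 40·5 + ½·-10·5² = 75 m; v ends -10 m/s.
x(14) = -10 + Σ Δx = 206 m.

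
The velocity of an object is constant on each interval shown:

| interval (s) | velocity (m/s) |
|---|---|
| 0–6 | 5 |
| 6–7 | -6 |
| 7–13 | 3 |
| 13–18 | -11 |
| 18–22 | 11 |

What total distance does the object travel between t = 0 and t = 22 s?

153 m

Total distance travelled is ∫|v| dt — sum the magnitudes of each area piece.
0–6 s: |5| × 6 = 30 m
6–7 s: |-6| × 1 = 6 m
7–13 s: |3| × 6 = 18 m
13–18 s: |-11| × 5 = 55 m
18–22 s: |11| × 4 = 44 m
Total distance = 153 m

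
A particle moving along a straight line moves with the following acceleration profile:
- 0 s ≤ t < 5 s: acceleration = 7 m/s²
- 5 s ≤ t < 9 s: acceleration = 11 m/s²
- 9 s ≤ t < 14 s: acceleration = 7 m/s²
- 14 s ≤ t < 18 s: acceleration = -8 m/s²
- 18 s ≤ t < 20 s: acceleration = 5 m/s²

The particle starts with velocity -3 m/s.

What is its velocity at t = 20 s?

Δv equals the area under the a-t graph; then v = v₀ + Δv.
0–5 s: 7 × 5 = 35 m/s
5–9 s: 11 × 4 = 44 m/s
9–14 s: 7 × 5 = 35 m/s
14–18 s: -8 × 4 = -32 m/s
18–20 s: 5 × 2 = 10 m/s
Δv = 92 m/s, so v(20) = -3 + (92) = 89 m/s.

89 m/s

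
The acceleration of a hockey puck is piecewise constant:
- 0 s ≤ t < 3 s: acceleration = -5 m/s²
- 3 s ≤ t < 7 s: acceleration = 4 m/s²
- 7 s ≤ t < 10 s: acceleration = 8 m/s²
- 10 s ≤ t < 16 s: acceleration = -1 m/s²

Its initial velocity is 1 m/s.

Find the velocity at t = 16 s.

Δv equals the area under the a-t graph; then v = v₀ + Δv.
0–3 s: -5 × 3 = -15 m/s
3–7 s: 4 × 4 = 16 m/s
7–10 s: 8 × 3 = 24 m/s
10–16 s: -1 × 6 = -6 m/s
Δv = 19 m/s, so v(16) = 1 + (19) = 20 m/s.

20 m/s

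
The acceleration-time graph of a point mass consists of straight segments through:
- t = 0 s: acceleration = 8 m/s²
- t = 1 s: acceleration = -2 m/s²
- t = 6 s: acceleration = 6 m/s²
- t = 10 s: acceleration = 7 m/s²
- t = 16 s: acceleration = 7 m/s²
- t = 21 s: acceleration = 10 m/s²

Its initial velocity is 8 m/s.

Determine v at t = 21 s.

131.5 m/s

Δv equals the area under the a-t graph; then v = v₀ + Δv.
0–1 s: ½(8 + -2)(1) = 3 m/s
1–6 s: ½(-2 + 6)(5) = 10 m/s
6–10 s: ½(6 + 7)(4) = 26 m/s
10–16 s: 7 × 6 = 42 m/s
16–21 s: ½(7 + 10)(5) = 42.5 m/s
Δv = 123.5 m/s, so v(21) = 8 + (123.5) = 131.5 m/s.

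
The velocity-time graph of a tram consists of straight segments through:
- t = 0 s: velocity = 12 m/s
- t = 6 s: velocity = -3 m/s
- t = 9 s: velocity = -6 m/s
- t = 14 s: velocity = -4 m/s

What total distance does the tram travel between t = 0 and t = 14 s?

Total distance travelled is ∫|v| dt — sum the magnitudes of each area piece.
0–6 s: v = 0 at t = 4.8 s; triangle areas 28.8 + 1.8 = 30.6 m
6–9 s: |½(-3 + -6)(3)| = 13.5 m
9–14 s: |½(-6 + -4)(5)| = 25 m
Total distance = 69.1 m

69.1 m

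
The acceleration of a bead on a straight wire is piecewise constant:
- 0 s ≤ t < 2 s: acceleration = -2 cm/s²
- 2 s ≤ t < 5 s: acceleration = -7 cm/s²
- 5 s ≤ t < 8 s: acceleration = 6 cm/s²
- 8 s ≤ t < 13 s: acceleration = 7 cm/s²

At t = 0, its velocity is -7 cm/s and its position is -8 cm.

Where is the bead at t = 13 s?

-142 cm

On each constant-a segment, Δv = aΔt and Δx = v₀Δt + ½aΔt²; chain segment to segment.
0–2 s: v starts -7 cm/s; Δx = -7·2 + ½·-2·2² = -18 cm; v ends -11 cm/s.
2–5 s: v starts -11 cm/s; Δx = -11·3 + ½·-7·3² = -64.5 cm; v ends -32 cm/s.
5–8 s: v starts -32 cm/s; Δx = -32·3 + ½·6·3² = -69 cm; v ends -14 cm/s.
8–13 s: v starts -14 cm/s; Δx = -14·5 + ½·7·5² = 17.5 cm; v ends 21 cm/s.
x(13) = -8 + Σ Δx = -142 cm.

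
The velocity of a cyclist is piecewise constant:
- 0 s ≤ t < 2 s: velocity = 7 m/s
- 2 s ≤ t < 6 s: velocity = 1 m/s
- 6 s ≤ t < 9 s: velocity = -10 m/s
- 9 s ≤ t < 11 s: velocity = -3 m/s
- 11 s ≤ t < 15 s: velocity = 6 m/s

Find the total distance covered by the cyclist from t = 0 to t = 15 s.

Total distance travelled is ∫|v| dt — sum the magnitudes of each area piece.
0–2 s: |7| × 2 = 14 m
2–6 s: |1| × 4 = 4 m
6–9 s: |-10| × 3 = 30 m
9–11 s: |-3| × 2 = 6 m
11–15 s: |6| × 4 = 24 m
Total distance = 78 m

78 m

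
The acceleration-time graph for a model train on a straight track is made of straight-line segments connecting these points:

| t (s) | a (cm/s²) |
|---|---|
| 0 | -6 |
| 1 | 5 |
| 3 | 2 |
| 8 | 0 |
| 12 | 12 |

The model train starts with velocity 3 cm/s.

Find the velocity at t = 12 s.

Δv equals the area under the a-t graph; then v = v₀ + Δv.
0–1 s: ½(-6 + 5)(1) = -0.5 cm/s
1–3 s: ½(5 + 2)(2) = 7 cm/s
3–8 s: ½(2 + 0)(5) = 5 cm/s
8–12 s: ½(0 + 12)(4) = 24 cm/s
Δv = 35.5 cm/s, so v(12) = 3 + (35.5) = 38.5 cm/s.

38.5 cm/s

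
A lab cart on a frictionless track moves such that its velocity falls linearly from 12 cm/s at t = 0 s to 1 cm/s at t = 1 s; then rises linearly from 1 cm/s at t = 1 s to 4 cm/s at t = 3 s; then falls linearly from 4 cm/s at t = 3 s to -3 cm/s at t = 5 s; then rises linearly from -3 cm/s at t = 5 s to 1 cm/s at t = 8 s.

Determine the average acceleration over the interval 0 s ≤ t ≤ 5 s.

-3 cm/s²

Average acceleration = Δv/Δt = (-3 − 12)/(5 − 0) = -3 cm/s².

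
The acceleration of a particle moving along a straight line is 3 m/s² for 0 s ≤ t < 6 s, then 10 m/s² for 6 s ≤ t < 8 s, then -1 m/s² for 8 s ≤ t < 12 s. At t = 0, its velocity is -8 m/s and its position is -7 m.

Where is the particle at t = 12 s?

151 m

On each constant-a segment, Δv = aΔt and Δx = v₀Δt + ½aΔt²; chain segment to segment.
0–6 s: v starts -8 m/s; Δx = -8·6 + ½·3·6² = 6 m; v ends 10 m/s.
6–8 s: v starts 10 m/s; Δx = 10·2 + ½·10·2² = 40 m; v ends 30 m/s.
8–12 s: v starts 30 m/s; Δx = 30·4 + ½·-1·4² = 112 m; v ends 26 m/s.
x(12) = -7 + Σ Δx = 151 m.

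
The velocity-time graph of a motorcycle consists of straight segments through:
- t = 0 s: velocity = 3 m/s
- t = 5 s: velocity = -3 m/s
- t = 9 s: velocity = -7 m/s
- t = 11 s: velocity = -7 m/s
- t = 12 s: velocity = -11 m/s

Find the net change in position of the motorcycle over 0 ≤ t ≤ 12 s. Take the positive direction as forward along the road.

-43 m

Net displacement equals the area under the velocity-time graph (areas below the axis count negative).
0–5 s: ½(3 + -3)(5) = 0 m
5–9 s: ½(-3 + -7)(4) = -20 m
9–11 s: -7 × 2 = -14 m
11–12 s: ½(-7 + -11)(1) = -9 m
Net displacement = -43 m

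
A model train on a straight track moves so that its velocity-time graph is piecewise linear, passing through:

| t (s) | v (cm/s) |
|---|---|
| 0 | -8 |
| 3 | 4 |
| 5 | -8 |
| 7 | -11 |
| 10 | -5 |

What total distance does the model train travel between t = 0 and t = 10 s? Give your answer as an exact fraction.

179/3 cm

Total distance travelled is ∫|v| dt — sum the magnitudes of each area piece.
0–3 s: v = 0 at t = 2 s; triangle areas 8 + 2 = 10 cm
3–5 s: v = 0 at t = 11/3 s; triangle areas 4/3 + 16/3 = 20/3 cm
5–7 s: |½(-8 + -11)(2)| = 19 cm
7–10 s: |½(-11 + -5)(3)| = 24 cm
Total distance = 179/3 cm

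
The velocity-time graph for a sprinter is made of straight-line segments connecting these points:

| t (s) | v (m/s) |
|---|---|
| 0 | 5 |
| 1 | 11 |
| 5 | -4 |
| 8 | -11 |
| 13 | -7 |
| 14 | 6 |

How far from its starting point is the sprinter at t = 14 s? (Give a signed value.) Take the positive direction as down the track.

Net displacement equals the area under the velocity-time graph (areas below the axis count negative).
0–1 s: ½(5 + 11)(1) = 8 m
1–5 s: ½(11 + -4)(4) = 14 m
5–8 s: ½(-4 + -11)(3) = -22.5 m
8–13 s: ½(-11 + -7)(5) = -45 m
13–14 s: ½(-7 + 6)(1) = -0.5 m
Net displacement = -46 m

-46 m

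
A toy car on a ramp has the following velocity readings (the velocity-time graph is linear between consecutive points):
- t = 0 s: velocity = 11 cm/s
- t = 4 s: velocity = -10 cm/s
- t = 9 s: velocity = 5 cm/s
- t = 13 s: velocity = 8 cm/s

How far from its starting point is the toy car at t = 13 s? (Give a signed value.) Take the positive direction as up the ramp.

Net displacement equals the area under the velocity-time graph (areas below the axis count negative).
0–4 s: ½(11 + -10)(4) = 2 cm
4–9 s: ½(-10 + 5)(5) = -12.5 cm
9–13 s: ½(5 + 8)(4) = 26 cm
Net displacement = 15.5 cm

15.5 cm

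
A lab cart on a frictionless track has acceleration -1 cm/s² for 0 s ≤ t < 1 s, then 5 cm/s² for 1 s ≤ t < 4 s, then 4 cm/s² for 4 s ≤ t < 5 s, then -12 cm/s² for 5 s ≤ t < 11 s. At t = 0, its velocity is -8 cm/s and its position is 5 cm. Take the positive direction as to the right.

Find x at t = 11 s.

On each constant-a segment, Δv = aΔt and Δx = v₀Δt + ½aΔt²; chain segment to segment.
0–1 s: v starts -8 cm/s; Δx = -8·1 + ½·-1·1² = -8.5 cm; v ends -9 cm/s.
1–4 s: v starts -9 cm/s; Δx = -9·3 + ½·5·3² = -4.5 cm; v ends 6 cm/s.
4–5 s: v starts 6 cm/s; Δx = 6·1 + ½·4·1² = 8 cm; v ends 10 cm/s.
5–11 s: v starts 10 cm/s; Δx = 10·6 + ½·-12·6² = -156 cm; v ends -62 cm/s.
x(11) = 5 + Σ Δx = -156 cm.

-156 cm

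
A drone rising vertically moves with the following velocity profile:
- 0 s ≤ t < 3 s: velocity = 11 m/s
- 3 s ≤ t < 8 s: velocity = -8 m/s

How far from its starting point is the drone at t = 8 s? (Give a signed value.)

-7 m

Displacement is the signed area under the v-t curve.
0–3 s: 11 × 3 = 33 m
3–8 s: -8 × 5 = -40 m
Net displacement = -7 m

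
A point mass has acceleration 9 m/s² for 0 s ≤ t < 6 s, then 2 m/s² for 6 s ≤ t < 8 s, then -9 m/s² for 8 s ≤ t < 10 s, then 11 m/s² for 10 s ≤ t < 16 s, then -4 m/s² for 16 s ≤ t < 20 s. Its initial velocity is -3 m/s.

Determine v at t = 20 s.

Δv equals the area under the a-t graph; then v = v₀ + Δv.
0–6 s: 9 × 6 = 54 m/s
6–8 s: 2 × 2 = 4 m/s
8–10 s: -9 × 2 = -18 m/s
10–16 s: 11 × 6 = 66 m/s
16–20 s: -4 × 4 = -16 m/s
Δv = 90 m/s, so v(20) = -3 + (90) = 87 m/s.

87 m/s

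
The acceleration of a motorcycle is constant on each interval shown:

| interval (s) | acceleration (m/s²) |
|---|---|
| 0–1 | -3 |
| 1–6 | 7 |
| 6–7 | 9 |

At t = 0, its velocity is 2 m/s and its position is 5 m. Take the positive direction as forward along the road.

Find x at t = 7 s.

126.5 m

On each constant-a segment, Δv = aΔt and Δx = v₀Δt + ½aΔt²; chain segment to segment.
0–1 s: v starts 2 m/s; Δx = 2·1 + ½·-3·1² = 0.5 m; v ends -1 m/s.
1–6 s: v starts -1 m/s; Δx = -1·5 + ½·7·5² = 82.5 m; v ends 34 m/s.
6–7 s: v starts 34 m/s; Δx = 34·1 + ½·9·1² = 38.5 m; v ends 43 m/s.
x(7) = 5 + Σ Δx = 126.5 m.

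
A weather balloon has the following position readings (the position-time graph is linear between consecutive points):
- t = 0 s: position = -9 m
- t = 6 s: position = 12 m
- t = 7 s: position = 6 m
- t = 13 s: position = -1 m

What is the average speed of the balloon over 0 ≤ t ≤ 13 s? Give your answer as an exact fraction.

34/13 m/s

Average speed = (total path length)/(elapsed time); on a piecewise-linear x-t graph the path length is Σ|Δx|.
0–6 s: |Δx| = |12 − -9| = 21 m
6–7 s: |Δx| = |6 − 12| = 6 m
7–13 s: |Δx| = |-1 − 6| = 7 m
Total path = 34 m; average speed = 34/13 = 34/13 m/s.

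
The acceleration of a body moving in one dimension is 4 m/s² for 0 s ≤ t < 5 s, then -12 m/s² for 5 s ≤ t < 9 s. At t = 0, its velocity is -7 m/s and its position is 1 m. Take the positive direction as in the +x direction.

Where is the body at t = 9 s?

-28 m

On each constant-a segment, Δv = aΔt and Δx = v₀Δt + ½aΔt²; chain segment to segment.
0–5 s: v starts -7 m/s; Δx = -7·5 + ½·4·5² = 15 m; v ends 13 m/s.
5–9 s: v starts 13 m/s; Δx = 13·4 + ½·-12·4² = -44 m; v ends -35 m/s.
x(9) = 1 + Σ Δx = -28 m.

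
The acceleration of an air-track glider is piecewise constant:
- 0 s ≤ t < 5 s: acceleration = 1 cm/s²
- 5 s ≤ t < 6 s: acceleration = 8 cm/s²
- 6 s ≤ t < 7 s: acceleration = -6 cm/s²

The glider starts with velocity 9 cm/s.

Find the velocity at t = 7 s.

16 cm/s

Δv equals the area under the a-t graph; then v = v₀ + Δv.
0–5 s: 1 × 5 = 5 cm/s
5–6 s: 8 × 1 = 8 cm/s
6–7 s: -6 × 1 = -6 cm/s
Δv = 7 cm/s, so v(7) = 9 + (7) = 16 cm/s.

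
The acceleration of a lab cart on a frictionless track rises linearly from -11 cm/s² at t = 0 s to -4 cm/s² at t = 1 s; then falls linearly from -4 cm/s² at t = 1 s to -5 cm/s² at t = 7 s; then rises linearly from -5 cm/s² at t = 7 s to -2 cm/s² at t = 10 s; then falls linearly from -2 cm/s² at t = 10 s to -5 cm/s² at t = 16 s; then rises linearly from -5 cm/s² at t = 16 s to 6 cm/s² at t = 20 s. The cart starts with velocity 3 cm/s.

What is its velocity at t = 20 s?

-61 cm/s

Δv equals the area under the a-t graph; then v = v₀ + Δv.
0–1 s: ½(-11 + -4)(1) = -7.5 cm/s
1–7 s: ½(-4 + -5)(6) = -27 cm/s
7–10 s: ½(-5 + -2)(3) = -10.5 cm/s
10–16 s: ½(-2 + -5)(6) = -21 cm/s
16–20 s: ½(-5 + 6)(4) = 2 cm/s
Δv = -64 cm/s, so v(20) = 3 + (-64) = -61 cm/s.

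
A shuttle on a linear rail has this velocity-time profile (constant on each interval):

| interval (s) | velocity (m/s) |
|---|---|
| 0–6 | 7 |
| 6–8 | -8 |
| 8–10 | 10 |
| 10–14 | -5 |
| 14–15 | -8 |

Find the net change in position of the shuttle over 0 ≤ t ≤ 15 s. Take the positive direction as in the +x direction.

18 m

Net displacement equals the area under the velocity-time graph (areas below the axis count negative).
0–6 s: 7 × 6 = 42 m
6–8 s: -8 × 2 = -16 m
8–10 s: 10 × 2 = 20 m
10–14 s: -5 × 4 = -20 m
14–15 s: -8 × 1 = -8 m
Net displacement = 18 m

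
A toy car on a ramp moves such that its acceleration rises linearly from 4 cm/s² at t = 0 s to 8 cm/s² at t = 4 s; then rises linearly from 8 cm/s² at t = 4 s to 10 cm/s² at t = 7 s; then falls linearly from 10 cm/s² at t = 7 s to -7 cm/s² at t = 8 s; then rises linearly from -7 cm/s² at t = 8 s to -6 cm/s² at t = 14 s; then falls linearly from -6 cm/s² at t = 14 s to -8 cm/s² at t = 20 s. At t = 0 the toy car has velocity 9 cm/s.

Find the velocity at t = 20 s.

-19.5 cm/s

Δv equals the area under the a-t graph; then v = v₀ + Δv.
0–4 s: ½(4 + 8)(4) = 24 cm/s
4–7 s: ½(8 + 10)(3) = 27 cm/s
7–8 s: ½(10 + -7)(1) = 1.5 cm/s
8–14 s: ½(-7 + -6)(6) = -39 cm/s
14–20 s: ½(-6 + -8)(6) = -42 cm/s
Δv = -28.5 cm/s, so v(20) = 9 + (-28.5) = -19.5 cm/s.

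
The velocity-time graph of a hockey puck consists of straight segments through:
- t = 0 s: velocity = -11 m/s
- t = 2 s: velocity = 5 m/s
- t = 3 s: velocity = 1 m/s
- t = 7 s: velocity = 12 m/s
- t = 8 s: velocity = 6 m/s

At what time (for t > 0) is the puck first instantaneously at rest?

v changes sign on 0–2 s (from -11 to 5); the graph is linear there, so v = 0 at t = 0 + (11)·(2 − 0)/(5 − -11) = 1.375 s.

t = 1.375 s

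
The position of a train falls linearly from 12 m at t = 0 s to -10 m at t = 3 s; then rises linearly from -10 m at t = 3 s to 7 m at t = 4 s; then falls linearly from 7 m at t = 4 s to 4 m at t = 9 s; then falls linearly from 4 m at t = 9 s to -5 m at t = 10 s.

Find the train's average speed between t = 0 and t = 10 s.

Average speed = (total path length)/(elapsed time); on a piecewise-linear x-t graph the path length is Σ|Δx|.
0–3 s: |Δx| = |-10 − 12| = 22 m
3–4 s: |Δx| = |7 − -10| = 17 m
4–9 s: |Δx| = |4 − 7| = 3 m
9–10 s: |Δx| = |-5 − 4| = 9 m
Total path = 51 m; average speed = 51/10 = 5.1 m/s.

5.1 m/s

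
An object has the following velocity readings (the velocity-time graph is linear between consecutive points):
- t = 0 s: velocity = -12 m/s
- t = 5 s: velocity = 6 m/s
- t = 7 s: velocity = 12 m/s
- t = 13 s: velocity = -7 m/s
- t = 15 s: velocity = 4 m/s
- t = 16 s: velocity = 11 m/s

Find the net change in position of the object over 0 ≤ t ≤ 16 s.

Net displacement equals the area under the velocity-time graph (areas below the axis count negative).
0–5 s: ½(-12 + 6)(5) = -15 m
5–7 s: ½(6 + 12)(2) = 18 m
7–13 s: ½(12 + -7)(6) = 15 m
13–15 s: ½(-7 + 4)(2) = -3 m
15–16 s: ½(4 + 11)(1) = 7.5 m
Net displacement = 22.5 m

22.5 m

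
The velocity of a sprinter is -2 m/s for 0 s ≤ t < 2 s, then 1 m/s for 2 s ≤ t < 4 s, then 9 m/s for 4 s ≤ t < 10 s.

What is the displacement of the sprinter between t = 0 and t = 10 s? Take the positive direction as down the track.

52 m

Displacement is the signed area under the v-t curve.
0–2 s: -2 × 2 = -4 m
2–4 s: 1 × 2 = 2 m
4–10 s: 9 × 6 = 54 m
Net displacement = 52 m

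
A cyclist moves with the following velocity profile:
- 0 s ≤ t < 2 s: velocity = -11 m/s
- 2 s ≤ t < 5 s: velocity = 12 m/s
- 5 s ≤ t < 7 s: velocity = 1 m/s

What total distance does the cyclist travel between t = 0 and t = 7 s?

60 m

Distance (not displacement) is the total path length: add the absolute areas under v-t.
0–2 s: |-11| × 2 = 22 m
2–5 s: |12| × 3 = 36 m
5–7 s: |1| × 2 = 2 m
Total distance = 60 m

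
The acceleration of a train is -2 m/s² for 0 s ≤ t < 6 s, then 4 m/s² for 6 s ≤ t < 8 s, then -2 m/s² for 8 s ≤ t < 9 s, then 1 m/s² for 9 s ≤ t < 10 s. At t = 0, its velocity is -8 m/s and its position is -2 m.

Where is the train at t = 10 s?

On each constant-a segment, Δv = aΔt and Δx = v₀Δt + ½aΔt²; chain segment to segment.
0–6 s: v starts -8 m/s; Δx = -8·6 + ½·-2·6² = -84 m; v ends -20 m/s.
6–8 s: v starts -20 m/s; Δx = -20·2 + ½·4·2² = -32 m; v ends -12 m/s.
8–9 s: v starts -12 m/s; Δx = -12·1 + ½·-2·1² = -13 m; v ends -14 m/s.
9–10 s: v starts -14 m/s; Δx = -14·1 + ½·1·1² = -13.5 m; v ends -13 m/s.
x(10) = -2 + Σ Δx = -144.5 m.

-144.5 m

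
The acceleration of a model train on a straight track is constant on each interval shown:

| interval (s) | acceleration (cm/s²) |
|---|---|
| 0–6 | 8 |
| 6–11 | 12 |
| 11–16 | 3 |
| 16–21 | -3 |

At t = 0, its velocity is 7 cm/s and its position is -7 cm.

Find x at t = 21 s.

On each constant-a segment, Δv = aΔt and Δx = v₀Δt + ½aΔt²; chain segment to segment.
0–6 s: v starts 7 cm/s; Δx = 7·6 + ½·8·6² = 186 cm; v ends 55 cm/s.
6–11 s: v starts 55 cm/s; Δx = 55·5 + ½·12·5² = 425 cm; v ends 115 cm/s.
11–16 s: v starts 115 cm/s; Δx = 115·5 + ½·3·5² = 612.5 cm; v ends 130 cm/s.
16–21 s: v starts 130 cm/s; Δx = 130·5 + ½·-3·5² = 612.5 cm; v ends 115 cm/s.
x(21) = -7 + Σ Δx = 1829 cm.

1829 cm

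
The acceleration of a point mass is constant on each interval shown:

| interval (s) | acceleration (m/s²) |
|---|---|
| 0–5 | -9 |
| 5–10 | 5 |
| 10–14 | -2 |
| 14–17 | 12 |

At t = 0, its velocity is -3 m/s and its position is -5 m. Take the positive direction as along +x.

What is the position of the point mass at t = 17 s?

-457 m

On each constant-a segment, Δv = aΔt and Δx = v₀Δt + ½aΔt²; chain segment to segment.
0–5 s: v starts -3 m/s; Δx = -3·5 + ½·-9·5² = -127.5 m; v ends -48 m/s.
5–10 s: v starts -48 m/s; Δx = -48·5 + ½·5·5² = -177.5 m; v ends -23 m/s.
10–14 s: v starts -23 m/s; Δx = -23·4 + ½·-2·4² = -108 m; v ends -31 m/s.
14–17 s: v starts -31 m/s; Δx = -31·3 + ½·12·3² = -39 m; v ends 5 m/s.
x(17) = -5 + Σ Δx = -457 m.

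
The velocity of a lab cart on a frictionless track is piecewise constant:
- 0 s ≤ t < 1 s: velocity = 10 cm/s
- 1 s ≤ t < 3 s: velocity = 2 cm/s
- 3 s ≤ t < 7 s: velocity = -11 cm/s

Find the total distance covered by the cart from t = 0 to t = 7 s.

58 cm

Distance (not displacement) is the total path length: add the absolute areas under v-t.
0–1 s: |10| × 1 = 10 cm
1–3 s: |2| × 2 = 4 cm
3–7 s: |-11| × 4 = 44 cm
Total distance = 58 cm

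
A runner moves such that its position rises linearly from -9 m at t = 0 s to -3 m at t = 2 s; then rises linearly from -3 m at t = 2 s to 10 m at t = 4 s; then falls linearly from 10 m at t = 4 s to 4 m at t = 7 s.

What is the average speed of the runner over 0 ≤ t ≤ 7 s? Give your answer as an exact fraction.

Average speed = (total path length)/(elapsed time); on a piecewise-linear x-t graph the path length is Σ|Δx|.
0–2 s: |Δx| = |-3 − -9| = 6 m
2–4 s: |Δx| = |10 − -3| = 13 m
4–7 s: |Δx| = |4 − 10| = 6 m
Total path = 25 m; average speed = 25/7 = 25/7 m/s.

25/7 m/s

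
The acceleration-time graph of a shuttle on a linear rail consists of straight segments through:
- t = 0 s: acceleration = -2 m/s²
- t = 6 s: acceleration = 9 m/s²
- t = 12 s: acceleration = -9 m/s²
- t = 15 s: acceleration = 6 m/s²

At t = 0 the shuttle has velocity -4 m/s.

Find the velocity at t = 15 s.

Δv equals the area under the a-t graph; then v = v₀ + Δv.
0–6 s: ½(-2 + 9)(6) = 21 m/s
6–12 s: ½(9 + -9)(6) = 0 m/s
12–15 s: ½(-9 + 6)(3) = -4.5 m/s
Δv = 16.5 m/s, so v(15) = -4 + (16.5) = 12.5 m/s.

12.5 m/s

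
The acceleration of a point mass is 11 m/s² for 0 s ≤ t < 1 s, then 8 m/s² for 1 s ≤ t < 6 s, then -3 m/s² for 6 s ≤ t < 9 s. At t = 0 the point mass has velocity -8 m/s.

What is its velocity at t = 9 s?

34 m/s

Δv equals the area under the a-t graph; then v = v₀ + Δv.
0–1 s: 11 × 1 = 11 m/s
1–6 s: 8 × 5 = 40 m/s
6–9 s: -3 × 3 = -9 m/s
Δv = 42 m/s, so v(9) = -8 + (42) = 34 m/s.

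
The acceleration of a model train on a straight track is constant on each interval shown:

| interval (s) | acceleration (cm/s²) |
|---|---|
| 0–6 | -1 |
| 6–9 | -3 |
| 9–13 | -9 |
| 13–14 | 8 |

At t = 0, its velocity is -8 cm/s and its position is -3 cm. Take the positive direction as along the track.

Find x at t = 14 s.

On each constant-a segment, Δv = aΔt and Δx = v₀Δt + ½aΔt²; chain segment to segment.
0–6 s: v starts -8 cm/s; Δx = -8·6 + ½·-1·6² = -66 cm; v ends -14 cm/s.
6–9 s: v starts -14 cm/s; Δx = -14·3 + ½·-3·3² = -55.5 cm; v ends -23 cm/s.
9–13 s: v starts -23 cm/s; Δx = -23·4 + ½·-9·4² = -164 cm; v ends -59 cm/s.
13–14 s: v starts -59 cm/s; Δx = -59·1 + ½·8·1² = -55 cm; v ends -51 cm/s.
x(14) = -3 + Σ Δx = -343.5 cm.

-343.5 cm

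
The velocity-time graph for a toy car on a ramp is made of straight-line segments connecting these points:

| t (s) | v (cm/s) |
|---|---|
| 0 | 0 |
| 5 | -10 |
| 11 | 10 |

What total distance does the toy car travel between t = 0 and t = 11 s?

55 cm

Total distance travelled is ∫|v| dt — sum the magnitudes of each area piece.
0–5 s: |½(0 + -10)(5)| = 25 cm
5–11 s: v = 0 at t = 8 s; triangle areas 15 + 15 = 30 cm
Total distance = 55 cm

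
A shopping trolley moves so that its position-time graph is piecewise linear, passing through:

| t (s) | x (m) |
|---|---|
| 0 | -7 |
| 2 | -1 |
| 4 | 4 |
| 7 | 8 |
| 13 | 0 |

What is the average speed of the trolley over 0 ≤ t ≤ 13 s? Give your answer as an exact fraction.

23/13 m/s

Average speed = (total path length)/(elapsed time); on a piecewise-linear x-t graph the path length is Σ|Δx|.
0–2 s: |Δx| = |-1 − -7| = 6 m
2–4 s: |Δx| = |4 − -1| = 5 m
4–7 s: |Δx| = |8 − 4| = 4 m
7–13 s: |Δx| = |0 − 8| = 8 m
Total path = 23 m; average speed = 23/13 = 23/13 m/s.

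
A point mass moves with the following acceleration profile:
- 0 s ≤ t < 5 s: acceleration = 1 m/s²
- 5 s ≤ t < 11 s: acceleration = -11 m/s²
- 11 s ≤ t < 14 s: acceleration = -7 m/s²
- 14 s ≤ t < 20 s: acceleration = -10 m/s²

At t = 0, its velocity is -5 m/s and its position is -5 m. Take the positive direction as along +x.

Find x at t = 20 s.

-1147 m

On each constant-a segment, Δv = aΔt and Δx = v₀Δt + ½aΔt²; chain segment to segment.
0–5 s: v starts -5 m/s; Δx = -5·5 + ½·1·5² = -12.5 m; v ends 0 m/s.
5–11 s: v starts 0 m/s; Δx = 0·6 + ½·-11·6² = -198 m; v ends -66 m/s.
11–14 s: v starts -66 m/s; Δx = -66·3 + ½·-7·3² = -229.5 m; v ends -87 m/s.
14–20 s: v starts -87 m/s; Δx = -87·6 + ½·-10·6² = -702 m; v ends -147 m/s.
x(20) = -5 + Σ Δx = -1147 m.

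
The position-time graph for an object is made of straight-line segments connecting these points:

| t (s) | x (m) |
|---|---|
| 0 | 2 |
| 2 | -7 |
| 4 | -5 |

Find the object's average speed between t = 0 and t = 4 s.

2.75 m/s

Average speed = (total path length)/(elapsed time); on a piecewise-linear x-t graph the path length is Σ|Δx|.
0–2 s: |Δx| = |-7 − 2| = 9 m
2–4 s: |Δx| = |-5 − -7| = 2 m
Total path = 11 m; average speed = 11/4 = 2.75 m/s.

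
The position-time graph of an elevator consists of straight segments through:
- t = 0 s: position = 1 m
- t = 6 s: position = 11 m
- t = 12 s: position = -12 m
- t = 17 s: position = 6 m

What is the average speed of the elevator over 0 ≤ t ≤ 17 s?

3 m/s

Average speed = (total path length)/(elapsed time); on a piecewise-linear x-t graph the path length is Σ|Δx|.
0–6 s: |Δx| = |11 − 1| = 10 m
6–12 s: |Δx| = |-12 − 11| = 23 m
12–17 s: |Δx| = |6 − -12| = 18 m
Total path = 51 m; average speed = 51/17 = 3 m/s.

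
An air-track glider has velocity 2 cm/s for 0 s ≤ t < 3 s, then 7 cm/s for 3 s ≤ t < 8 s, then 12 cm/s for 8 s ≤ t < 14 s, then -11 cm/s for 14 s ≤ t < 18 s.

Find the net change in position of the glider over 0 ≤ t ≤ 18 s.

69 cm

Displacement is the signed area under the v-t curve.
0–3 s: 2 × 3 = 6 cm
3–8 s: 7 × 5 = 35 cm
8–14 s: 12 × 6 = 72 cm
14–18 s: -11 × 4 = -44 cm
Net displacement = 69 cm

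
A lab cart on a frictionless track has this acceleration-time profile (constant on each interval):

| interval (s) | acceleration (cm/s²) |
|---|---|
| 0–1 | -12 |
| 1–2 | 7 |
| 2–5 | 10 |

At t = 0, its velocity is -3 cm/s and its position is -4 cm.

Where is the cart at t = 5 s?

On each constant-a segment, Δv = aΔt and Δx = v₀Δt + ½aΔt²; chain segment to segment.
0–1 s: v starts -3 cm/s; Δx = -3·1 + ½·-12·1² = -9 cm; v ends -15 cm/s.
1–2 s: v starts -15 cm/s; Δx = -15·1 + ½·7·1² = -11.5 cm; v ends -8 cm/s.
2–5 s: v starts -8 cm/s; Δx = -8·3 + ½·10·3² = 21 cm; v ends 22 cm/s.
x(5) = -4 + Σ Δx = -3.5 cm.

-3.5 cm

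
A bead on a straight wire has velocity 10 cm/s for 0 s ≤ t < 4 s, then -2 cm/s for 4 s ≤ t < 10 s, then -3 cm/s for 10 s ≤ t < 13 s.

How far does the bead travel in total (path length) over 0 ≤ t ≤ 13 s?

61 cm

Total distance travelled is ∫|v| dt — sum the magnitudes of each area piece.
0–4 s: |10| × 4 = 40 cm
4–10 s: |-2| × 6 = 12 cm
10–13 s: |-3| × 3 = 9 cm
Total distance = 61 cm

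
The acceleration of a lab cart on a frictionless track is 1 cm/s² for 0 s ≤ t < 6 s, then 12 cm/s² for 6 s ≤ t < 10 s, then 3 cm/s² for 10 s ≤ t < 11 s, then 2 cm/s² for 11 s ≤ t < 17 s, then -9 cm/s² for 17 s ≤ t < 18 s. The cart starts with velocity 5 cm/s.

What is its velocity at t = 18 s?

65 cm/s

Δv equals the area under the a-t graph; then v = v₀ + Δv.
0–6 s: 1 × 6 = 6 cm/s
6–10 s: 12 × 4 = 48 cm/s
10–11 s: 3 × 1 = 3 cm/s
11–17 s: 2 × 6 = 12 cm/s
17–18 s: -9 × 1 = -9 cm/s
Δv = 60 cm/s, so v(18) = 5 + (60) = 65 cm/s.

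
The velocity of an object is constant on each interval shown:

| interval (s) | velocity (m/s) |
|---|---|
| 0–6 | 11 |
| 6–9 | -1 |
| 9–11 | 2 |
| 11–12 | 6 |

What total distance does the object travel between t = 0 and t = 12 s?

Distance (not displacement) is the total path length: add the absolute areas under v-t.
0–6 s: |11| × 6 = 66 m
6–9 s: |-1| × 3 = 3 m
9–11 s: |2| × 2 = 4 m
11–12 s: |6| × 1 = 6 m
Total distance = 79 m

79 m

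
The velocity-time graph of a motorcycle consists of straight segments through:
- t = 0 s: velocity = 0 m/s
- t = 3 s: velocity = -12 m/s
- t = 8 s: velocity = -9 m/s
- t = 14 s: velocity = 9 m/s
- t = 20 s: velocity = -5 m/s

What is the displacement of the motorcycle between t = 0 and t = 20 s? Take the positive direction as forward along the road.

-58.5 m

Net displacement equals the area under the velocity-time graph (areas below the axis count negative).
0–3 s: ½(0 + -12)(3) = -18 m
3–8 s: ½(-12 + -9)(5) = -52.5 m
8–14 s: ½(-9 + 9)(6) = 0 m
14–20 s: ½(9 + -5)(6) = 12 m
Net displacement = -58.5 m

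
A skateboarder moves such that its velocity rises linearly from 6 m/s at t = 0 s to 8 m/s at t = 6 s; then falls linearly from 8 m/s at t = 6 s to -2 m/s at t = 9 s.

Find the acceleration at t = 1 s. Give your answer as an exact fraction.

Acceleration is the slope of the v-t graph on 0–6 s: (8 − 6)/(6 − 0) = 1/3 m/s².

1/3 m/s²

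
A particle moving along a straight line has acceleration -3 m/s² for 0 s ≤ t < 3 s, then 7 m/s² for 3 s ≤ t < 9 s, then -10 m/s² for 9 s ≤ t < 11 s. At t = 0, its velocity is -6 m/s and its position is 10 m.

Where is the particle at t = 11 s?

48.5 m

On each constant-a segment, Δv = aΔt and Δx = v₀Δt + ½aΔt²; chain segment to segment.
0–3 s: v starts -6 m/s; Δx = -6·3 + ½·-3·3² = -31.5 m; v ends -15 m/s.
3–9 s: v starts -15 m/s; Δx = -15·6 + ½·7·6² = 36 m; v ends 27 m/s.
9–11 s: v starts 27 m/s; Δx = 27·2 + ½·-10·2² = 34 m; v ends 7 m/s.
x(11) = 10 + Σ Δx = 48.5 m.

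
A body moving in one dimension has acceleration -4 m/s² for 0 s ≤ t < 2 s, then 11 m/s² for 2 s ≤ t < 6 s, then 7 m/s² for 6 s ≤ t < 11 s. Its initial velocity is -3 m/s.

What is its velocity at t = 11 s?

Δv equals the area under the a-t graph; then v = v₀ + Δv.
0–2 s: -4 × 2 = -8 m/s
2–6 s: 11 × 4 = 44 m/s
6–11 s: 7 × 5 = 35 m/s
Δv = 71 m/s, so v(11) = -3 + (71) = 68 m/s.

68 m/s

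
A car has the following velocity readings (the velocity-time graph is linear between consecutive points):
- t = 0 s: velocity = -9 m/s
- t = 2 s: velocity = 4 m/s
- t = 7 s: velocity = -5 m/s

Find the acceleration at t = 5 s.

-1.8 m/s²

Acceleration is the slope of the v-t graph on 2–7 s: (-5 − 4)/(7 − 2) = -1.8 m/s².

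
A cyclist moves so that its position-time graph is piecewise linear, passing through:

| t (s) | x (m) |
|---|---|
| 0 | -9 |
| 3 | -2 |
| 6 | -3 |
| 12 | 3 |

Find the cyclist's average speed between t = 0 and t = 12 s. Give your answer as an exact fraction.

7/6 m/s

Average speed = (total path length)/(elapsed time); on a piecewise-linear x-t graph the path length is Σ|Δx|.
0–3 s: |Δx| = |-2 − -9| = 7 m
3–6 s: |Δx| = |-3 − -2| = 1 m
6–12 s: |Δx| = |3 − -3| = 6 m
Total path = 14 m; average speed = 14/12 = 7/6 m/s.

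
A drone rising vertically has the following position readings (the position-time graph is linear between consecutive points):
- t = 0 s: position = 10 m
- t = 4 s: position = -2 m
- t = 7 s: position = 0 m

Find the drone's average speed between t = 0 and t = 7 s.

Average speed = (total path length)/(elapsed time); on a piecewise-linear x-t graph the path length is Σ|Δx|.
0–4 s: |Δx| = |-2 − 10| = 12 m
4–7 s: |Δx| = |0 − -2| = 2 m
Total path = 14 m; average speed = 14/7 = 2 m/s.

2 m/s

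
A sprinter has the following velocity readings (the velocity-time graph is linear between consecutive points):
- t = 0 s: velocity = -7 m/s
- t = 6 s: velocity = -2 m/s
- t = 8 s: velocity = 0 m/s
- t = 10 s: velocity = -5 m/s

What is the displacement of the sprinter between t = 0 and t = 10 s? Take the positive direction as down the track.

-34 m

Net displacement equals the area under the velocity-time graph (areas below the axis count negative).
0–6 s: ½(-7 + -2)(6) = -27 m
6–8 s: ½(-2 + 0)(2) = -2 m
8–10 s: ½(0 + -5)(2) = -5 m
Net displacement = -34 m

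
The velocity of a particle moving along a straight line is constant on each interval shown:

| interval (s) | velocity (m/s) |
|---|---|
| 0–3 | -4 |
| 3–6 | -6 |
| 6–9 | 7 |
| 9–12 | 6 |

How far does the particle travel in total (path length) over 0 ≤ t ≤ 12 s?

69 m

Distance (not displacement) is the total path length: add the absolute areas under v-t.
0–3 s: |-4| × 3 = 12 m
3–6 s: |-6| × 3 = 18 m
6–9 s: |7| × 3 = 21 m
9–12 s: |6| × 3 = 18 m
Total distance = 69 m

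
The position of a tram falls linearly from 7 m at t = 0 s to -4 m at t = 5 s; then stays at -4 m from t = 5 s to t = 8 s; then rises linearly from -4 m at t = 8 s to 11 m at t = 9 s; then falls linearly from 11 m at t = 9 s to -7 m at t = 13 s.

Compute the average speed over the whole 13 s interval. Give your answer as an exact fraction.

Average speed = (total path length)/(elapsed time); on a piecewise-linear x-t graph the path length is Σ|Δx|.
0–5 s: |Δx| = |-4 − 7| = 11 m
5–8 s: |Δx| = |-4 − -4| = 0 m
8–9 s: |Δx| = |11 − -4| = 15 m
9–13 s: |Δx| = |-7 − 11| = 18 m
Total path = 44 m; average speed = 44/13 = 44/13 m/s.

44/13 m/s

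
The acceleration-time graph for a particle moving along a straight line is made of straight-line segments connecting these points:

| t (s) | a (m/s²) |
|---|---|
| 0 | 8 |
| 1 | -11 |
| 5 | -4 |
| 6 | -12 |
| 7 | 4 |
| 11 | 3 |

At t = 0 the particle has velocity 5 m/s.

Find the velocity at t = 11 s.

Δv equals the area under the a-t graph; then v = v₀ + Δv.
0–1 s: ½(8 + -11)(1) = -1.5 m/s
1–5 s: ½(-11 + -4)(4) = -30 m/s
5–6 s: ½(-4 + -12)(1) = -8 m/s
6–7 s: ½(-12 + 4)(1) = -4 m/s
7–11 s: ½(4 + 3)(4) = 14 m/s
Δv = -29.5 m/s, so v(11) = 5 + (-29.5) = -24.5 m/s.

-24.5 m/s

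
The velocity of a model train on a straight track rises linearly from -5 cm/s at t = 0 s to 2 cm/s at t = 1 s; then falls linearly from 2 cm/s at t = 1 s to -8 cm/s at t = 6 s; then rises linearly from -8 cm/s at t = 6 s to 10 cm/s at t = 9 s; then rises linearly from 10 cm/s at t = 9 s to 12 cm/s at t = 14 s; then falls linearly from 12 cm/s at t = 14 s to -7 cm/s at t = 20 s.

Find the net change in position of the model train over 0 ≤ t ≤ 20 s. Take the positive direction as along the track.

56.5 cm

Displacement is the signed area under the v-t curve.
0–1 s: ½(-5 + 2)(1) = -1.5 cm
1–6 s: ½(2 + -8)(5) = -15 cm
6–9 s: ½(-8 + 10)(3) = 3 cm
9–14 s: ½(10 + 12)(5) = 55 cm
14–20 s: ½(12 + -7)(6) = 15 cm
Net displacement = 56.5 cm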